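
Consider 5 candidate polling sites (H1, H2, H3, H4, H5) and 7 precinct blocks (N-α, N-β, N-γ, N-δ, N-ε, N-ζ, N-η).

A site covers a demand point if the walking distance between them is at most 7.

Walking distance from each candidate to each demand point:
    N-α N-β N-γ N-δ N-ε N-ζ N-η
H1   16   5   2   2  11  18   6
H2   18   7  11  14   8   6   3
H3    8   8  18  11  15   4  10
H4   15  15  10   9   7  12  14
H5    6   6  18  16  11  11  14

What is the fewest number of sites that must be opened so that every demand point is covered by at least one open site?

Coverage sets (demand points within 7 of each site):
  H1: {N-β, N-γ, N-δ, N-η}
  H2: {N-β, N-ζ, N-η}
  H3: {N-ζ}
  H4: {N-ε}
  H5: {N-α, N-β}
No 3 sites suffice: every size-3 union leaves at least one demand point uncovered.
But {H1, H2, H4, H5} covers everything, so the minimum is 4.

4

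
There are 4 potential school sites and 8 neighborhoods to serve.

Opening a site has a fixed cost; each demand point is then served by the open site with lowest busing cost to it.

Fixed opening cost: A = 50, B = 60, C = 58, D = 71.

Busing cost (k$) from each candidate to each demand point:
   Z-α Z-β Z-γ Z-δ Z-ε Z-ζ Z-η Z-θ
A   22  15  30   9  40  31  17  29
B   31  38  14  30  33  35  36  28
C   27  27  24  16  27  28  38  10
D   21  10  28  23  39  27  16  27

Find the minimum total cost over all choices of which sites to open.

243

Open {A}: assign each demand point to its cheapest open site.
  Z-α→A 22, Z-β→A 15, Z-γ→A 30, Z-δ→A 9, Z-ε→A 40, Z-ζ→A 31, Z-η→A 17, Z-θ→A 29
  busing cost 193, fixed 50 → total 243.
Compare {C}: busing cost 197 + fixed 58 = 255.
Compare {A, C}: busing cost 152 + fixed 108 = 260.
Compare {D}: busing cost 191 + fixed 71 = 262.
All other subsets cost ≥ 255. Minimum total cost: 243.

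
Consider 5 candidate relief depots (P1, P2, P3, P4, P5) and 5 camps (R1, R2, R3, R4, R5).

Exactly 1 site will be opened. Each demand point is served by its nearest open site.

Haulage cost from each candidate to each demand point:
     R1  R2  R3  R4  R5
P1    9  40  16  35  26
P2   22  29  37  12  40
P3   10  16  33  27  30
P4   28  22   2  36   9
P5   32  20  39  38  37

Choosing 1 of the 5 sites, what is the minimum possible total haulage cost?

97

Open {P4}.
  R1→P4 28, R2→P4 22, R3→P4 2, R4→P4 36, R5→P4 9  ⇒ total 97.
Compare {P3}: total 116.
Compare {P1}: total 126.
No size-1 selection does better; minimum is 97.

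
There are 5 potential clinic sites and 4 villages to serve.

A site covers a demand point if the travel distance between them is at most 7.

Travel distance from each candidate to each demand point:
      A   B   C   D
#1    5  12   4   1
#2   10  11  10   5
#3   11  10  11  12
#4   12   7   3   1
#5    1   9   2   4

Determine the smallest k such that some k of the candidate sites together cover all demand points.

2

Coverage sets (demand points within 7 of each site):
  #1: {A, C, D}
  #2: {D}
  #3: {}
  #4: {B, C, D}
  #5: {A, C, D}
No single site covers all 4 demand points.
But {#1, #4} covers everything, so the minimum is 2.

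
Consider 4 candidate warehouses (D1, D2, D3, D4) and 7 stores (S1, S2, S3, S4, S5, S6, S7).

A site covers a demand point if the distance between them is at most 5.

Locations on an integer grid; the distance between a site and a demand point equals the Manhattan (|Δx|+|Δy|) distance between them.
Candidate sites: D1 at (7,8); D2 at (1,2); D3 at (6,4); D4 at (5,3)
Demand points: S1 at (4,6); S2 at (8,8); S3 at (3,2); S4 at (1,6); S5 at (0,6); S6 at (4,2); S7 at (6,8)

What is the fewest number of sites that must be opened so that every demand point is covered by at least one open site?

Coverage sets (demand points within 5 of each site):
  D1: {S1, S2, S7}
  D2: {S3, S4, S5, S6}
  D3: {S1, S3, S6, S7}
  D4: {S1, S3, S6}
No single site covers all 7 demand points.
But {D1, D2} covers everything, so the minimum is 2.

2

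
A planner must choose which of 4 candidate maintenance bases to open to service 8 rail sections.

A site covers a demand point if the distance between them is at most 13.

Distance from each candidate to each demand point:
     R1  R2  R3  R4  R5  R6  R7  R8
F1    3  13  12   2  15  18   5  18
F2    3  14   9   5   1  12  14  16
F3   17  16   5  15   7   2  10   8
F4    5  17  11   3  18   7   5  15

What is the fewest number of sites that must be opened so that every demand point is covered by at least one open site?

Coverage sets (demand points within 13 of each site):
  F1: {R1, R2, R3, R4, R7}
  F2: {R1, R3, R4, R5, R6}
  F3: {R3, R5, R6, R7, R8}
  F4: {R1, R3, R4, R6, R7}
No single site covers all 8 demand points.
But {F1, F3} covers everything, so the minimum is 2.

2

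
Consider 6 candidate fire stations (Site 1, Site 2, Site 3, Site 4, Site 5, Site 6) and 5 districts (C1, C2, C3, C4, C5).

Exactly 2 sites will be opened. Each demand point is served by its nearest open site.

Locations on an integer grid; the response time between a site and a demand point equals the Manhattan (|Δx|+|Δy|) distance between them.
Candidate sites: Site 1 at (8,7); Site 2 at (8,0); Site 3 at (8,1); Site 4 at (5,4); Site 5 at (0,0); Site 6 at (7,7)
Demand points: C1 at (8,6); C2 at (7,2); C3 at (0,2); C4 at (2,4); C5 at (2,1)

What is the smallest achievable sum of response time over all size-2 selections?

17

Open {Site 4, Site 5}.
  C1→Site 4 5, C2→Site 4 4, C3→Site 5 2, C4→Site 4 3, C5→Site 5 3  ⇒ total 17.
Compare {Site 1, Site 5}: total 18.
Compare {Site 3, Site 5}: total 18.
No size-2 selection does better; minimum is 17.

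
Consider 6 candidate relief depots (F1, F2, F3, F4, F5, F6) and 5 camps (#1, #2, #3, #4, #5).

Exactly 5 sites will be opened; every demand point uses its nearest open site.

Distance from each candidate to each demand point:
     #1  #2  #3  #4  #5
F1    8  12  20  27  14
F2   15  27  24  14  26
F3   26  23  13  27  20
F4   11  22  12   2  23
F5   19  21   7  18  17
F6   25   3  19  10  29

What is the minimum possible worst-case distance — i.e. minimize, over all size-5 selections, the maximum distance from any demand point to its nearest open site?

14

Open {F1, F2, F3, F4, F5}.
  Farthest demand point is #5 at distance 14 (to F1); all others are ≤ 14.
With {F1, F2, F3, F4, F6} the worst case is 14.
With {F1, F2, F3, F5, F6} the worst case is 14.
No size-5 selection achieves below 14.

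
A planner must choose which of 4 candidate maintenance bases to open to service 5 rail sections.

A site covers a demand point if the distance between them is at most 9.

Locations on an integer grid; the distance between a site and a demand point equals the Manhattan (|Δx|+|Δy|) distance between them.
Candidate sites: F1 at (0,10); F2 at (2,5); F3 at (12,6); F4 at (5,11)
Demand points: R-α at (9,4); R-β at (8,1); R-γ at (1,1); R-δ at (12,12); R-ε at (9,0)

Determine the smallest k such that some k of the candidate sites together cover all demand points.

Coverage sets (demand points within 9 of each site):
  F1: {}
  F2: {R-α, R-γ}
  F3: {R-α, R-β, R-δ, R-ε}
  F4: {R-δ}
No single site covers all 5 demand points.
But {F2, F3} covers everything, so the minimum is 2.

2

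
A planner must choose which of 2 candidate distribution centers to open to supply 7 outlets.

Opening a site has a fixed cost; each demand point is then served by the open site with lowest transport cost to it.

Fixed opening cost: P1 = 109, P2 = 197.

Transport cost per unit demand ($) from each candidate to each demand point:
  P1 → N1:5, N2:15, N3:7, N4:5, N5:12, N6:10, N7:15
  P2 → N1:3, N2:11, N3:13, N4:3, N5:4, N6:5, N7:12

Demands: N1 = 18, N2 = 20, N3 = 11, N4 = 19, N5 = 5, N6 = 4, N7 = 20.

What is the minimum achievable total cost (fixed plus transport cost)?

Open {P2}: assign each demand point to its cheapest open site.
  N1→P2 18×3=54, N2→P2 20×11=220, N3→P2 11×13=143, N4→P2 19×3=57, N5→P2 5×4=20, N6→P2 4×5=20, N7→P2 20×12=240
  transport cost 754, fixed 197 → total 951.
Compare {P1, P2}: transport cost 688 + fixed 306 = 994.
Compare {P1}: transport cost 962 + fixed 109 = 1071.

951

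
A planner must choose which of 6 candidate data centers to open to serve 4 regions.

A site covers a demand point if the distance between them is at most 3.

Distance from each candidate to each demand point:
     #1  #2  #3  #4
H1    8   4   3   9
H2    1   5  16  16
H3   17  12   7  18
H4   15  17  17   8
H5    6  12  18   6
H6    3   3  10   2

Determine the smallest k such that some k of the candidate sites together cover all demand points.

Coverage sets (demand points within 3 of each site):
  H1: {#3}
  H2: {#1}
  H3: {}
  H4: {}
  H5: {}
  H6: {#1, #2, #4}
No single site covers all 4 demand points.
But {H1, H6} covers everything, so the minimum is 2.

2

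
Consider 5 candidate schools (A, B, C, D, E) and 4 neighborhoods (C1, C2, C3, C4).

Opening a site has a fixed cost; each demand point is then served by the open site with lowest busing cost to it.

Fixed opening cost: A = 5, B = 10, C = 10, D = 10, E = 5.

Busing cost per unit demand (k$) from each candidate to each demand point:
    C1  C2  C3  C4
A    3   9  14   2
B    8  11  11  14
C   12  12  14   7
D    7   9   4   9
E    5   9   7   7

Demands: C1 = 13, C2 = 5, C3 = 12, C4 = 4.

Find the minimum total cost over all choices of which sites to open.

Open {A, D}: assign each demand point to its cheapest open site.
  C1→A 13×3=39, C2→A 5×9=45, C3→D 12×4=48, C4→A 4×2=8
  busing cost 140, fixed 15 → total 155.
Compare {A, D, E}: busing cost 140 + fixed 20 = 160.
Compare {A, B, D}: busing cost 140 + fixed 25 = 165.
Compare {A, C, D}: busing cost 140 + fixed 25 = 165.
All other subsets cost ≥ 160. Minimum total cost: 155.

155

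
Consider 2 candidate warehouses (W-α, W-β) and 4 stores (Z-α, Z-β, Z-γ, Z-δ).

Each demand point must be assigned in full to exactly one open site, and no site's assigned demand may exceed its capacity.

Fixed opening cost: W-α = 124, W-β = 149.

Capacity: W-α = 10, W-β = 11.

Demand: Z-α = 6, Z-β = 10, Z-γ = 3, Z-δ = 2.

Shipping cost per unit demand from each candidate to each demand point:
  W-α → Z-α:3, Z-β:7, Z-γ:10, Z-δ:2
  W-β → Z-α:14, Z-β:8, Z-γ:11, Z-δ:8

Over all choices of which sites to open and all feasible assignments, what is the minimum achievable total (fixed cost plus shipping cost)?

Open {W-α, W-β}; cheapest assignment that respects the capacities:
  W-α (cap 10, load 10): Z-β — cost 10×7 = 70
  W-β (cap 11, load 11): Z-α, Z-γ, Z-δ — cost 6×14 + 3×11 + 2×8 = 133
  Shipping 203, fixed 273 → total 476.
  Any other capacity-feasible assignment to {W-α, W-β} ships for at least 203.
Total demand is 21 and no other set of sites has combined capacity ≥ 21, so {W-α, W-β} is the only feasible choice of open sites. Minimum: 476.

476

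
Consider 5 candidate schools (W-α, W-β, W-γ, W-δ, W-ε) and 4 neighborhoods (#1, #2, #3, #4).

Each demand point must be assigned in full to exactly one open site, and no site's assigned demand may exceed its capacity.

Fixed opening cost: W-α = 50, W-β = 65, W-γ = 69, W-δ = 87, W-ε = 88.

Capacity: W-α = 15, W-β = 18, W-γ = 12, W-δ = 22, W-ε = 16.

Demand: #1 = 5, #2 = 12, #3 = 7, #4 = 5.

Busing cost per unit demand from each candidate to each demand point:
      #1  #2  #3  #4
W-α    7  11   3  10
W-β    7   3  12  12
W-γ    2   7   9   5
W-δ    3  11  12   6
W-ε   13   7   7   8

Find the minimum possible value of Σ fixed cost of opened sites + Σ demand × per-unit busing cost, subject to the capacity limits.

257

Open {W-α, W-β}; cheapest assignment that respects the capacities:
  W-α (cap 15, load 12): #3, #4 — cost 7×3 + 5×10 = 71
  W-β (cap 18, load 17): #1, #2 — cost 5×7 + 12×3 = 71
  Shipping 142, fixed 115 → total 257.
  Any other capacity-feasible assignment to {W-α, W-β} ships for at least 142.
Compare {W-α, W-β, W-γ}: its best feasible assignment gives total 276.
Compare {W-β, W-γ}: its best feasible assignment gives total 293.
Every other set of open sites that can feasibly serve all demand totals ≥ 276 even under its best assignment. Minimum: 257.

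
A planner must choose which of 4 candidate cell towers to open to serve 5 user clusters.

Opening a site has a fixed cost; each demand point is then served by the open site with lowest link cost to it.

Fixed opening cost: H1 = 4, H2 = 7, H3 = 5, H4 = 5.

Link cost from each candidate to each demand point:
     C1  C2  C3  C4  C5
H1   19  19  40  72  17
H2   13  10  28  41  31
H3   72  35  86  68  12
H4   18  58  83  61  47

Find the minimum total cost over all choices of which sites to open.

116

Open {H2, H3}: assign each demand point to its cheapest open site.
  C1→H2 13, C2→H2 10, C3→H2 28, C4→H2 41, C5→H3 12
  link cost 104, fixed 12 → total 116.
Compare {H1, H2}: link cost 109 + fixed 11 = 120.
Compare {H1, H2, H3}: link cost 104 + fixed 16 = 120.
Compare {H2, H3, H4}: link cost 104 + fixed 17 = 121.
All other subsets cost ≥ 120. Minimum total cost: 116.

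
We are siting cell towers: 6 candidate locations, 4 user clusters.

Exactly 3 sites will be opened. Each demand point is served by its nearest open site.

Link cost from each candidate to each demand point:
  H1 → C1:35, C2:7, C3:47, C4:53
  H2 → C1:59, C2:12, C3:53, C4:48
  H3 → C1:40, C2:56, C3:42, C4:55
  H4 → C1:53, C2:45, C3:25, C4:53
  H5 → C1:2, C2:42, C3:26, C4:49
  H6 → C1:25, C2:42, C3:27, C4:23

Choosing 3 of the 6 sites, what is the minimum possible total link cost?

Open {H1, H5, H6}.
  C1→H5 2, C2→H1 7, C3→H5 26, C4→H6 23  ⇒ total 58.
Compare {H2, H5, H6}: total 63.
Compare {H1, H4, H6}: total 80.
No size-3 selection does better; minimum is 58.

58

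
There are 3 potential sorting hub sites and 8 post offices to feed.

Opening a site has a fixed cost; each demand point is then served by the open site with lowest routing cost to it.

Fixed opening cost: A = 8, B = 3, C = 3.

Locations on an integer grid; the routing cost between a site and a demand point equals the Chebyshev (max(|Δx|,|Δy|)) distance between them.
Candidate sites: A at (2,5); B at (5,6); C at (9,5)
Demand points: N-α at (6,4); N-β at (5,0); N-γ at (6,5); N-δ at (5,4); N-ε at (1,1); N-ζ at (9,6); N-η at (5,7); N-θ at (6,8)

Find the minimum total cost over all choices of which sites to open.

Open {B, C}: assign each demand point to its cheapest open site.
  N-α→B 2, N-β→C 5, N-γ→B 1, N-δ→B 2, N-ε→B 5, N-ζ→C 1, N-η→B 1, N-θ→B 2
  routing cost 19, fixed 6 → total 25.
Compare {B}: routing cost 23 + fixed 3 = 26.
Compare {A, B}: routing cost 21 + fixed 11 = 32.
Compare {A, B, C}: routing cost 18 + fixed 14 = 32.
All other subsets cost ≥ 26. Minimum total cost: 25.

25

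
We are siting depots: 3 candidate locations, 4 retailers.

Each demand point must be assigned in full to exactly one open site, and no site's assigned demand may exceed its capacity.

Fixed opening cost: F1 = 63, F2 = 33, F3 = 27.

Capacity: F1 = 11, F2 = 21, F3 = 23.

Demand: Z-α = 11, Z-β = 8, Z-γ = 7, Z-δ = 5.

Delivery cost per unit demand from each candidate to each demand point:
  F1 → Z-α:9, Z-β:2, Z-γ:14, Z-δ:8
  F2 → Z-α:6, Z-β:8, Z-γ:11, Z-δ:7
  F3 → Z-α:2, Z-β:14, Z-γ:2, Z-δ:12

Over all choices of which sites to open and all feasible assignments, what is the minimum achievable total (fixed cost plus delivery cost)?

Open {F2, F3}; cheapest assignment that respects the capacities:
  F2 (cap 21, load 13): Z-β, Z-δ — cost 8×8 + 5×7 = 99
  F3 (cap 23, load 18): Z-α, Z-γ — cost 11×2 + 7×2 = 36
  Shipping 135, fixed 60 → total 195.
  Any other capacity-feasible assignment to {F2, F3} ships for at least 135.
Compare {F1, F3}: its best feasible assignment gives total 202.
Compare {F1, F2, F3}: its best feasible assignment gives total 210.
Every other set of open sites that can feasibly serve all demand totals ≥ 202 even under its best assignment. Minimum: 195.

195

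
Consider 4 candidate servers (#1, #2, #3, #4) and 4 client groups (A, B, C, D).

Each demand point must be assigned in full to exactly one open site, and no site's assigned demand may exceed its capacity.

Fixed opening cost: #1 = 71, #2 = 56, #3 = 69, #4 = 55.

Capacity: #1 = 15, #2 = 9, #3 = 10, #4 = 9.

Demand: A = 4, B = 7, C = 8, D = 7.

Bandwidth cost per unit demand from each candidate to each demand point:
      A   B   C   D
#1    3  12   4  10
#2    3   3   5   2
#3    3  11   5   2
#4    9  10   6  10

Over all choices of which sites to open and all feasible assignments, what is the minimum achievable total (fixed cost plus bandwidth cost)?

Open {#1, #2, #3}; cheapest assignment that respects the capacities:
  #1 (cap 15, load 12): A, C — cost 4×3 + 8×4 = 44
  #2 (cap 9, load 7): B — cost 7×3 = 21
  #3 (cap 10, load 7): D — cost 7×2 = 14
  Shipping 79, fixed 196 → total 275.
  Any other capacity-feasible assignment to {#1, #2, #3} ships for at least 79.
Compare {#1, #2, #4}: its best feasible assignment gives total 310.
Compare {#1, #3, #4}: its best feasible assignment gives total 323.
Every other set of open sites that can feasibly serve all demand totals ≥ 310 even under its best assignment. Minimum: 275.

275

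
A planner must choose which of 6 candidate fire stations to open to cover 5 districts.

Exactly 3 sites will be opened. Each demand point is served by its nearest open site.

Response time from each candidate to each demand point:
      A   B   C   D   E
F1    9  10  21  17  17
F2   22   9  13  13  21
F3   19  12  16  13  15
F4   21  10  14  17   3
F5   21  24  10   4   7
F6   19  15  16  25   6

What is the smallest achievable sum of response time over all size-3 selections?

Open {F1, F4, F5}.
  A→F1 9, B→F1 10, C→F5 10, D→F5 4, E→F4 3  ⇒ total 36.
Compare {F1, F2, F5}: total 39.
Compare {F1, F5, F6}: total 39.
No size-3 selection does better; minimum is 36.

36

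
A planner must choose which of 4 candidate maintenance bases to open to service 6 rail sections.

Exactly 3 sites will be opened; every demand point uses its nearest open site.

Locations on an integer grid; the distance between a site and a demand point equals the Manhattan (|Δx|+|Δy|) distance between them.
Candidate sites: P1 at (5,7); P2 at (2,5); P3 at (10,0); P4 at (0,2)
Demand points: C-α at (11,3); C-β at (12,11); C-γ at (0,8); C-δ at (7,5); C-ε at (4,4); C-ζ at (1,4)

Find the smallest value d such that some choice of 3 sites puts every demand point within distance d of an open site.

Open {P1, P2, P3}.
  Farthest demand point is C-β at distance 11 (to P1); all others are ≤ 11.
With {P1, P2, P4} the worst case is 11.
With {P1, P3, P4} the worst case is 11.
No size-3 selection achieves below 11.

11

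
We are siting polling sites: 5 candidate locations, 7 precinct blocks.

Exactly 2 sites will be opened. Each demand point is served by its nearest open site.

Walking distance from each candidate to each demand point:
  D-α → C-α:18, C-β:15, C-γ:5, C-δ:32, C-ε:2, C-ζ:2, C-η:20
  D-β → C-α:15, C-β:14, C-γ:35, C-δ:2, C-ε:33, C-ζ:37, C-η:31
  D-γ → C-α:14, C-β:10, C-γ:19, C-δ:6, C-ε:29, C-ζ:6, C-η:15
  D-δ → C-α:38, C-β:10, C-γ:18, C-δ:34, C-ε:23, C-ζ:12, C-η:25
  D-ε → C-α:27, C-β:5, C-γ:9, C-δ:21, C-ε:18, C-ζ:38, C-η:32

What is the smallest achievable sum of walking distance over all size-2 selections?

Open {D-α, D-γ}.
  C-α→D-γ 14, C-β→D-γ 10, C-γ→D-α 5, C-δ→D-γ 6, C-ε→D-α 2, C-ζ→D-α 2, C-η→D-γ 15  ⇒ total 54.
Compare {D-α, D-β}: total 60.
Compare {D-α, D-ε}: total 73.
No size-2 selection does better; minimum is 54.

54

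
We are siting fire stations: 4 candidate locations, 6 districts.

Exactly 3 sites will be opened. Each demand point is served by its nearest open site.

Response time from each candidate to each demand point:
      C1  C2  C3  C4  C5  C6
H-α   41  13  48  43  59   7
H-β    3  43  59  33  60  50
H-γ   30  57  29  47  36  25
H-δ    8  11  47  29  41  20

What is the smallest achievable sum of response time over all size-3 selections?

120

Open {H-α, H-γ, H-δ}.
  C1→H-δ 8, C2→H-δ 11, C3→H-γ 29, C4→H-δ 29, C5→H-γ 36, C6→H-α 7  ⇒ total 120.
Compare {H-α, H-β, H-γ}: total 121.
Compare {H-β, H-γ, H-δ}: total 128.
No size-3 selection does better; minimum is 120.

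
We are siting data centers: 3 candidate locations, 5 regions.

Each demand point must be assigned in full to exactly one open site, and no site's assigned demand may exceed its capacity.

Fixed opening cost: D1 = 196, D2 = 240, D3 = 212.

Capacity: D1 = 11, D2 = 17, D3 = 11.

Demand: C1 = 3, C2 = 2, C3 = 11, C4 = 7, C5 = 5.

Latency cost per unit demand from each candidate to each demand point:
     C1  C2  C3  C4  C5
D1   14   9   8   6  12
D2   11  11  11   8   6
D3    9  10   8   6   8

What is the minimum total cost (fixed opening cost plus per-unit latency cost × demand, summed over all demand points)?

Open {D1, D2}; cheapest assignment that respects the capacities:
  D1 (cap 11, load 11): C3 — cost 11×8 = 88
  D2 (cap 17, load 17): C1, C2, C4, C5 — cost 3×11 + 2×11 + 7×8 + 5×6 = 141
  Shipping 229, fixed 436 → total 665.
  Any other capacity-feasible assignment to {D1, D2} ships for at least 229.
Compare {D2, D3}: its best feasible assignment gives total 681.
Compare {D1, D2, D3}: its best feasible assignment gives total 857.
Every other set of open sites that can feasibly serve all demand totals ≥ 681 even under its best assignment. Minimum: 665.

665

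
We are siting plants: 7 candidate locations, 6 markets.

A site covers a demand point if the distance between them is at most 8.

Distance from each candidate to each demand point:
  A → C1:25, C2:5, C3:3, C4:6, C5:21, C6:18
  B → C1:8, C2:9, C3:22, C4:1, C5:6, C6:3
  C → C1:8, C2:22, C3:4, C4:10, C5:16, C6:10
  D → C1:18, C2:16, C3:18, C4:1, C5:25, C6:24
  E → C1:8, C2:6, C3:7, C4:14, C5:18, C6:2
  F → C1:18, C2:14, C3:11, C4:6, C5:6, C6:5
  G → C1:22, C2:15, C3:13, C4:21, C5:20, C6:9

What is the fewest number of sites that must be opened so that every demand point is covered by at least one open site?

Coverage sets (demand points within 8 of each site):
  A: {C2, C3, C4}
  B: {C1, C4, C5, C6}
  C: {C1, C3}
  D: {C4}
  E: {C1, C2, C3, C6}
  F: {C4, C5, C6}
  G: {}
No single site covers all 6 demand points.
But {A, B} covers everything, so the minimum is 2.

2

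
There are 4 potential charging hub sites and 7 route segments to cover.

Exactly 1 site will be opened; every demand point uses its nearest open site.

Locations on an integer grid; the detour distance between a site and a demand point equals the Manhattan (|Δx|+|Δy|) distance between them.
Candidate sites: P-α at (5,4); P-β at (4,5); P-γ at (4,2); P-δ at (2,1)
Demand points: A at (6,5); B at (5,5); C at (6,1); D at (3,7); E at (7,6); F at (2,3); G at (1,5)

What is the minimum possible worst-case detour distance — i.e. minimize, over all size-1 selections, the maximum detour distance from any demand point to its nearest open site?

5

Open {P-α}.
  Farthest demand point is D at detour distance 5 (to P-α); all others are ≤ 5.
With {P-β} the worst case is 6.
With {P-γ} the worst case is 7.
No size-1 selection achieves below 5.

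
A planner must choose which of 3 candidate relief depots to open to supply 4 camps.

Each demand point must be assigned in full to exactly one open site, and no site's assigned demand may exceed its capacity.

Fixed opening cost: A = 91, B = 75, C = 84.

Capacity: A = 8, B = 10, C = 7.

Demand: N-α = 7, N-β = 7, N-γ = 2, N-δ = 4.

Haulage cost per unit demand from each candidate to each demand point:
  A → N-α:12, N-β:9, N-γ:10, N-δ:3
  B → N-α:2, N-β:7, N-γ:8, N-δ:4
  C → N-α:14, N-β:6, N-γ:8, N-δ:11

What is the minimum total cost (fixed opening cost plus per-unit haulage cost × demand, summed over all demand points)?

334

Open {A, B, C}; cheapest assignment that respects the capacities:
  A (cap 8, load 4): N-δ — cost 4×3 = 12
  B (cap 10, load 9): N-α, N-γ — cost 7×2 + 2×8 = 30
  C (cap 7, load 7): N-β — cost 7×6 = 42
  Shipping 84, fixed 250 → total 334.
  Any other capacity-feasible assignment to {A, B, C} ships for at least 84.
Total demand is 20 and no other set of sites has combined capacity ≥ 20, so {A, B, C} is the only feasible choice of open sites. Minimum: 334.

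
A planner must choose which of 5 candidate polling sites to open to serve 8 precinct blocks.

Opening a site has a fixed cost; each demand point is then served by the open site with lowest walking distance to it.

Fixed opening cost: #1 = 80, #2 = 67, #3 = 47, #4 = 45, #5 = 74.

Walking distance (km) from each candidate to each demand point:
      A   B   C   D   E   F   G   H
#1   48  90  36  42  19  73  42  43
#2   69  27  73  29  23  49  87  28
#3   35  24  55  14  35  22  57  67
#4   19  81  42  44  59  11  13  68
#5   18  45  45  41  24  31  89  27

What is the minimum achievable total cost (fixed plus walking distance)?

304

Open {#2, #4}: assign each demand point to its cheapest open site.
  A→#4 19, B→#2 27, C→#4 42, D→#2 29, E→#2 23, F→#4 11, G→#4 13, H→#2 28
  walking distance 192, fixed 112 → total 304.
Compare {#3, #4}: walking distance 225 + fixed 92 = 317.
Compare {#2, #3, #4}: walking distance 174 + fixed 159 = 333.
Compare {#3, #4, #5}: walking distance 173 + fixed 166 = 339.
All other subsets cost ≥ 317. Minimum total cost: 304.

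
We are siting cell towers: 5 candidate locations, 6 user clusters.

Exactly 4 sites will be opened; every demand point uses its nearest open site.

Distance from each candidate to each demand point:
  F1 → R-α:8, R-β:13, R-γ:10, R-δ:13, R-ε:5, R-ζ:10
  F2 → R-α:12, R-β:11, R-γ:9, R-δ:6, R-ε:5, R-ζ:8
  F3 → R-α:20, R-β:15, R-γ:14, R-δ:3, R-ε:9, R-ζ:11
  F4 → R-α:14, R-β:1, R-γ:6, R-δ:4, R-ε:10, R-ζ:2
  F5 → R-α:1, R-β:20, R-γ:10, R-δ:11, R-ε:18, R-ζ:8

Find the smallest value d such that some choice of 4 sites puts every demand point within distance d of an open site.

6

Open {F1, F2, F4, F5}.
  Farthest demand point is R-γ at distance 6 (to F4); all others are ≤ 6.
With {F1, F3, F4, F5} the worst case is 6.
With {F2, F3, F4, F5} the worst case is 6.
No size-4 selection achieves below 6.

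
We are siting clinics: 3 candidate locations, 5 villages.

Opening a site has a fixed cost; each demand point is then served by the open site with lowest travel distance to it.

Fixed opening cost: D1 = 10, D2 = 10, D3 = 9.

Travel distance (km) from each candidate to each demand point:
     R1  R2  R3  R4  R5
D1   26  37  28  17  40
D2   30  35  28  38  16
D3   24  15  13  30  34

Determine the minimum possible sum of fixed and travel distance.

Open {D1, D2, D3}: assign each demand point to its cheapest open site.
  R1→D3 24, R2→D3 15, R3→D3 13, R4→D1 17, R5→D2 16
  travel distance 85, fixed 29 → total 114.
Compare {D2, D3}: travel distance 98 + fixed 19 = 117.
Compare {D1, D3}: travel distance 103 + fixed 19 = 122.
Compare {D3}: travel distance 116 + fixed 9 = 125.
All other subsets cost ≥ 117. Minimum total cost: 114.

114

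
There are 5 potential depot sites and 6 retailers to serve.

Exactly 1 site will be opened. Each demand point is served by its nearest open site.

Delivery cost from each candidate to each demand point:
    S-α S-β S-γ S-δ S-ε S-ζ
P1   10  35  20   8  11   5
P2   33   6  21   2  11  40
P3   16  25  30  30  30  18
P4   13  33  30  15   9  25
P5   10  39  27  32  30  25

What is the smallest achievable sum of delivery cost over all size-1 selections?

Open {P1}.
  S-α→P1 10, S-β→P1 35, S-γ→P1 20, S-δ→P1 8, S-ε→P1 11, S-ζ→P1 5  ⇒ total 89.
Compare {P2}: total 113.
Compare {P4}: total 125.
No size-1 selection does better; minimum is 89.

89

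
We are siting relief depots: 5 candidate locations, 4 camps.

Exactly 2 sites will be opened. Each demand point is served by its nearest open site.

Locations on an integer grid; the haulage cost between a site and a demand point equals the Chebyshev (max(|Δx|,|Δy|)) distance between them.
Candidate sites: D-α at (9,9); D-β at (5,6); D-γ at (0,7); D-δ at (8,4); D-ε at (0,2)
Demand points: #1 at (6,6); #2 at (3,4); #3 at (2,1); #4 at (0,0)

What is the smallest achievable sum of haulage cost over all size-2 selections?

7

Open {D-β, D-ε}.
  #1→D-β 1, #2→D-β 2, #3→D-ε 2, #4→D-ε 2  ⇒ total 7.
Compare {D-δ, D-ε}: total 9.
Compare {D-α, D-ε}: total 10.
No size-2 selection does better; minimum is 7.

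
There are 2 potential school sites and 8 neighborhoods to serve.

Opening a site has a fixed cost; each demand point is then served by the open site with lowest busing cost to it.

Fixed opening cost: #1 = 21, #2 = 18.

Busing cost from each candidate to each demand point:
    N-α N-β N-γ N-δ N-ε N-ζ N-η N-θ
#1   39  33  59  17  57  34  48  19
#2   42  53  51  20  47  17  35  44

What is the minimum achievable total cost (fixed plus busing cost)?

297

Open {#1, #2}: assign each demand point to its cheapest open site.
  N-α→#1 39, N-β→#1 33, N-γ→#2 51, N-δ→#1 17, N-ε→#2 47, N-ζ→#2 17, N-η→#2 35, N-θ→#1 19
  busing cost 258, fixed 39 → total 297.
Compare {#1}: busing cost 306 + fixed 21 = 327.
Compare {#2}: busing cost 309 + fixed 18 = 327.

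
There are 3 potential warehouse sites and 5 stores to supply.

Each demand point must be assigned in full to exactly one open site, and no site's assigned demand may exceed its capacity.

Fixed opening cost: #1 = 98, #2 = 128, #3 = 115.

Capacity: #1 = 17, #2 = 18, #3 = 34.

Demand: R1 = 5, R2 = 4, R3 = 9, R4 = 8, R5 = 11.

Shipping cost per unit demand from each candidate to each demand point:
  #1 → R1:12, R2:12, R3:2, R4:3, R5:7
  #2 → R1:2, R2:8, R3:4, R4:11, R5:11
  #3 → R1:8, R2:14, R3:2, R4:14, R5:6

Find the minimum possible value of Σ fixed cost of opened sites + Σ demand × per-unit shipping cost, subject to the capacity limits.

Open {#1, #3}; cheapest assignment that respects the capacities:
  #1 (cap 17, load 12): R2, R4 — cost 4×12 + 8×3 = 72
  #3 (cap 34, load 25): R1, R3, R5 — cost 5×8 + 9×2 + 11×6 = 124
  Shipping 196, fixed 213 → total 409.
  Any other capacity-feasible assignment to {#1, #3} ships for at least 196.
Compare {#2, #3}: its best feasible assignment gives total 457.
Compare {#1, #2, #3}: its best feasible assignment gives total 491.
Every other set of open sites that can feasibly serve all demand totals ≥ 457 even under its best assignment. Minimum: 409.

409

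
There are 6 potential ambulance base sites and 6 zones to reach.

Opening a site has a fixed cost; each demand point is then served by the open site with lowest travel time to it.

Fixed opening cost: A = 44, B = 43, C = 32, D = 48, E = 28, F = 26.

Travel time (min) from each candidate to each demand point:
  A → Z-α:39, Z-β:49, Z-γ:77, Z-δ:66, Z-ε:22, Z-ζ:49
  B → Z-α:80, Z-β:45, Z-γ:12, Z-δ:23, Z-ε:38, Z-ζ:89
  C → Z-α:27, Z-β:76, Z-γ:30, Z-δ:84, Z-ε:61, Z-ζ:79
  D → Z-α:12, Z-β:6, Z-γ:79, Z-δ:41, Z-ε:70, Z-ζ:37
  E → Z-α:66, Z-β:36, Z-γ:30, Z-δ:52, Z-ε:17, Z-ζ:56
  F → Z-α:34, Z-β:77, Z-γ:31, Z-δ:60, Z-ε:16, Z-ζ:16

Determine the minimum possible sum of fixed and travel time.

Open {D, F}: assign each demand point to its cheapest open site.
  Z-α→D 12, Z-β→D 6, Z-γ→F 31, Z-δ→D 41, Z-ε→F 16, Z-ζ→F 16
  travel time 122, fixed 74 → total 196.
Compare {B, D, F}: travel time 85 + fixed 117 = 202.
Compare {B, F}: travel time 146 + fixed 69 = 215.
Compare {B, D}: travel time 128 + fixed 91 = 219.
All other subsets cost ≥ 202. Minimum total cost: 196.

196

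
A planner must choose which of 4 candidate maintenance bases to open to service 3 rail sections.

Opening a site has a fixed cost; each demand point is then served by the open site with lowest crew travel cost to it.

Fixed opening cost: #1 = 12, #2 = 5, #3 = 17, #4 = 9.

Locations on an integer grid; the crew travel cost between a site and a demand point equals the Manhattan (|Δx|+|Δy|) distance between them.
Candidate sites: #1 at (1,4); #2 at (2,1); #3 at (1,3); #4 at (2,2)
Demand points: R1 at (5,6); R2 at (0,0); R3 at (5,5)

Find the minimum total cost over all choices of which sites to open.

23

Open {#2}: assign each demand point to its cheapest open site.
  R1→#2 8, R2→#2 3, R3→#2 7
  crew travel cost 18, fixed 5 → total 23.
Compare {#4}: crew travel cost 17 + fixed 9 = 26.
Compare {#1}: crew travel cost 16 + fixed 12 = 28.
Compare {#2, #4}: crew travel cost 16 + fixed 14 = 30.
All other subsets cost ≥ 26. Minimum total cost: 23.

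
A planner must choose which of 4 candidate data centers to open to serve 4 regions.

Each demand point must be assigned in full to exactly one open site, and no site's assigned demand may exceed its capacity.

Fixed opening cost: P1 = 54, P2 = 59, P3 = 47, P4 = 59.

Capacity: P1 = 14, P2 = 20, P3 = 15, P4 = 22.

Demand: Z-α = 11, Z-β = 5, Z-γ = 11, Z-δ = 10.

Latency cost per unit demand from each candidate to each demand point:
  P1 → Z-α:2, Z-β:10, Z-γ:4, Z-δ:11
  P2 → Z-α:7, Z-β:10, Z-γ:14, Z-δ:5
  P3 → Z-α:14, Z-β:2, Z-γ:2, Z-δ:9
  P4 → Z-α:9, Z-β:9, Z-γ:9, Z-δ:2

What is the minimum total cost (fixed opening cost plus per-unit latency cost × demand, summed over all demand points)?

269

Open {P1, P3, P4}; cheapest assignment that respects the capacities:
  P1 (cap 14, load 11): Z-α — cost 11×2 = 22
  P3 (cap 15, load 11): Z-γ — cost 11×2 = 22
  P4 (cap 22, load 15): Z-β, Z-δ — cost 5×9 + 10×2 = 65
  Shipping 109, fixed 160 → total 269.
  Any other capacity-feasible assignment to {P1, P3, P4} ships for at least 109.
Compare {P1, P2, P3}: its best feasible assignment gives total 304.
Compare {P1, P2, P3, P4}: its best feasible assignment gives total 328.
Every other set of open sites that can feasibly serve all demand totals ≥ 304 even under its best assignment. Minimum: 269.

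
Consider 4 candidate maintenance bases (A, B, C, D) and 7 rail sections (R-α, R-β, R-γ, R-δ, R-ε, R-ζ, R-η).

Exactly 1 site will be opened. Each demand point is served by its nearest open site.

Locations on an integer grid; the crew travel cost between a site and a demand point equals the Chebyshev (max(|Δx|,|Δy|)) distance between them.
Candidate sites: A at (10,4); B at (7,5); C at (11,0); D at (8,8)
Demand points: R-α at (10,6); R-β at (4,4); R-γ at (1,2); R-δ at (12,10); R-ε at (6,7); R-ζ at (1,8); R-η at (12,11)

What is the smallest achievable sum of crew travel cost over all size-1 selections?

Open {D}.
  R-α→D 2, R-β→D 4, R-γ→D 7, R-δ→D 4, R-ε→D 2, R-ζ→D 7, R-η→D 4  ⇒ total 30.
Compare {B}: total 31.
Compare {A}: total 43.
No size-1 selection does better; minimum is 30.

30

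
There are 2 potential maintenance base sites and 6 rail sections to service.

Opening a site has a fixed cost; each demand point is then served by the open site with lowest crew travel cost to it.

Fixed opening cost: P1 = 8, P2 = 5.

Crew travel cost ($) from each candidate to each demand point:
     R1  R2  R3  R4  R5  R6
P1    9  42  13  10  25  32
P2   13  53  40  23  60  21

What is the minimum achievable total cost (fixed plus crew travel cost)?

133

Open {P1, P2}: assign each demand point to its cheapest open site.
  R1→P1 9, R2→P1 42, R3→P1 13, R4→P1 10, R5→P1 25, R6→P2 21
  crew travel cost 120, fixed 13 → total 133.
Compare {P1}: crew travel cost 131 + fixed 8 = 139.
Compare {P2}: crew travel cost 210 + fixed 5 = 215.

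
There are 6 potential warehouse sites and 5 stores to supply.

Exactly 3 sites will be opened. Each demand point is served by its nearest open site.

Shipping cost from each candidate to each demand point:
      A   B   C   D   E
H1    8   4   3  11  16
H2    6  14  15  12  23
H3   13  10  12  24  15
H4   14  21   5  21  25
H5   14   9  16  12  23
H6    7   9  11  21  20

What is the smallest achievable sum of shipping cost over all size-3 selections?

39

Open {H1, H2, H3}.
  A→H2 6, B→H1 4, C→H1 3, D→H1 11, E→H3 15  ⇒ total 39.
Compare {H1, H2, H4}: total 40.
Compare {H1, H2, H5}: total 40.
No size-3 selection does better; minimum is 39.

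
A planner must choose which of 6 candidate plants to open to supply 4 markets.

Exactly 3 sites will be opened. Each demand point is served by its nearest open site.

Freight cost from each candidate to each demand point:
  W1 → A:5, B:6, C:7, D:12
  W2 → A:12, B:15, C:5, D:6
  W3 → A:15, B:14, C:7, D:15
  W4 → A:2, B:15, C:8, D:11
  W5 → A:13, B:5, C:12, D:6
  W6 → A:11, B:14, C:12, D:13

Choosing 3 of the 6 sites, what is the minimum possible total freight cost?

Open {W2, W4, W5}.
  A→W4 2, B→W5 5, C→W2 5, D→W2 6  ⇒ total 18.
Compare {W1, W2, W4}: total 19.
Compare {W1, W4, W5}: total 20.
No size-3 selection does better; minimum is 18.

18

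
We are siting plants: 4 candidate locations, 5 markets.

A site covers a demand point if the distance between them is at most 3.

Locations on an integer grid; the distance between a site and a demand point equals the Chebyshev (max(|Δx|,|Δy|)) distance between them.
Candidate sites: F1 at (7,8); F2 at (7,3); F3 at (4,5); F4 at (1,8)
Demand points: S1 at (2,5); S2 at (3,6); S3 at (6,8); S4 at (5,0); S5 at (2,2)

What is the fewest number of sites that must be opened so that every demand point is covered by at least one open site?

Coverage sets (demand points within 3 of each site):
  F1: {S3}
  F2: {S4}
  F3: {S1, S2, S3, S5}
  F4: {S1, S2}
No single site covers all 5 demand points.
But {F2, F3} covers everything, so the minimum is 2.

2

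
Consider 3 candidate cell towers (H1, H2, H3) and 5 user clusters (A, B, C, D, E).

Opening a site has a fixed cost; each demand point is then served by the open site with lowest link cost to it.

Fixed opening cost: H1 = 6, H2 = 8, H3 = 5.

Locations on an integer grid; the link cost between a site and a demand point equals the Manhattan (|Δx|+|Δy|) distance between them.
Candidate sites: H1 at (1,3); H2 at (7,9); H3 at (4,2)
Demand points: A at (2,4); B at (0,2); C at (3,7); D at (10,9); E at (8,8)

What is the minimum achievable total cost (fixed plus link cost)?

29

Open {H1, H2}: assign each demand point to its cheapest open site.
  A→H1 2, B→H1 2, C→H1 6, D→H2 3, E→H2 2
  link cost 15, fixed 14 → total 29.
Compare {H2, H3}: link cost 19 + fixed 13 = 32.
Compare {H1, H2, H3}: link cost 15 + fixed 19 = 34.
Compare {H3}: link cost 37 + fixed 5 = 42.
All other subsets cost ≥ 32. Minimum total cost: 29.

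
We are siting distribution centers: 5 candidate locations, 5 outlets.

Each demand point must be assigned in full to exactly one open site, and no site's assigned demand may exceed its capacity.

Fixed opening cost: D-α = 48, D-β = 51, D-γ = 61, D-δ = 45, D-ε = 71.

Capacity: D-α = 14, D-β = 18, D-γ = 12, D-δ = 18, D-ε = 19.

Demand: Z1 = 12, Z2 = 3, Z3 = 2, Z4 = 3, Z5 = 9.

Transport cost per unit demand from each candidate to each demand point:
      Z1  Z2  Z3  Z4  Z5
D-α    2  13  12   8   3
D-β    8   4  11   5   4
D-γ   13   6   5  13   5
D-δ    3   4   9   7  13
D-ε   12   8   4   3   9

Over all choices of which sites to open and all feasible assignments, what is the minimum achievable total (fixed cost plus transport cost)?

208

Open {D-α, D-β}; cheapest assignment that respects the capacities:
  D-α (cap 14, load 12): Z1 — cost 12×2 = 24
  D-β (cap 18, load 17): Z2, Z3, Z4, Z5 — cost 3×4 + 2×11 + 3×5 + 9×4 = 85
  Shipping 109, fixed 99 → total 208.
  Any other capacity-feasible assignment to {D-α, D-β} ships for at least 109.
Compare {D-α, D-δ}: its best feasible assignment gives total 210.
Compare {D-β, D-δ}: its best feasible assignment gives total 213.
Every other set of open sites that can feasibly serve all demand totals ≥ 210 even under its best assignment. Minimum: 208.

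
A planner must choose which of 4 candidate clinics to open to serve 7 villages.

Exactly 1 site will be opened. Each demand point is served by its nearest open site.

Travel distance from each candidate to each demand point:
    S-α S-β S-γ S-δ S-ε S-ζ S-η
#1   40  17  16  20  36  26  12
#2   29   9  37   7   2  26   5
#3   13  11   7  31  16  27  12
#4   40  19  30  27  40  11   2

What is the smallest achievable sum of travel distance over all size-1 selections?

Open {#2}.
  S-α→#2 29, S-β→#2 9, S-γ→#2 37, S-δ→#2 7, S-ε→#2 2, S-ζ→#2 26, S-η→#2 5  ⇒ total 115.
Compare {#3}: total 117.
Compare {#1}: total 167.
No size-1 selection does better; minimum is 115.

115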